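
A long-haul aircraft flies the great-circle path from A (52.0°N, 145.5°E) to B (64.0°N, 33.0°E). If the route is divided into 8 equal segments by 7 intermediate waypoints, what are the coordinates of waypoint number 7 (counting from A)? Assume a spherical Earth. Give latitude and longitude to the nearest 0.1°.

≈ (68.1°N, 45.7°E)

Write both endpoints as unit vectors p₁, p₂ with components (cos φ cos λ, cos φ sin λ, sin φ).
The central angle between the endpoints is δ = arccos(p₁·p₂) ≈ 0.921 rad (52.8°).
Interpolate at f = 7/8 with slerp weights a = sin((1−f)δ)/sin δ ≈ 0.144, b = sin(fδ)/sin δ ≈ 0.906.
p = a·p₁ + b·p₂ ≈ (0.260, 0.267, 0.928); φ = arcsin(p_z) ≈ 68.14°, λ = atan2(p_y, p_x) ≈ 45.73°.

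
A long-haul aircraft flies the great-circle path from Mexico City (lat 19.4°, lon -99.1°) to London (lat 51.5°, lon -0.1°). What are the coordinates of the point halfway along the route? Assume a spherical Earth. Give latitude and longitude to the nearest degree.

Write both endpoints as unit vectors p₁, p₂ with components (cos φ cos λ, cos φ sin λ, sin φ).
The central angle between the endpoints is δ = arccos(p₁·p₂) ≈ 1.402 rad (80.3°).
Interpolate at f = 1/2 with slerp weights a = sin((1−f)δ)/sin δ ≈ 0.654, b = sin(fδ)/sin δ ≈ 0.654.
p = a·p₁ + b·p₂ ≈ (0.310, -0.610, 0.729); φ = arcsin(p_z) ≈ 46.83°, λ = atan2(p_y, p_x) ≈ -63.09°.

≈ lat 47°, lon -63°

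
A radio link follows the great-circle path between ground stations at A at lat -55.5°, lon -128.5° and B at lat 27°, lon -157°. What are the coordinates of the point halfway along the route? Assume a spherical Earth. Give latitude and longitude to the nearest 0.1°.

Convert each endpoint to a unit vector on the sphere (x = cos φ cos λ, y = cos φ sin λ, z = sin φ).
The central angle between the endpoints is δ = arccos(p₁·p₂) ≈ 1.501 rad (86.0°).
Interpolate at f = 1/2 with slerp weights a = sin((1−f)δ)/sin δ ≈ 0.684, b = sin(fδ)/sin δ ≈ 0.684.
p = a·p₁ + b·p₂ ≈ (-0.802, -0.541, -0.253); φ = arcsin(p_z) ≈ -14.66°, λ = atan2(p_y, p_x) ≈ -145.99°.

≈ lat -14.7°, lon -146.0°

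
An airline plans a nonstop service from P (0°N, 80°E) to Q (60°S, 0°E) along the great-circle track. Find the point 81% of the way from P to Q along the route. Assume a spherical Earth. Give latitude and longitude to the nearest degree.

From cos δ = sin φ₁ sin φ₂ + cos φ₁ cos φ₂ cos Δλ, the central angle is δ ≈ 1.484 rad (85.0°).
Interpolate at f = 0.81 with slerp weights a = sin((1−f)δ)/sin δ ≈ 0.279, b = sin(fδ)/sin δ ≈ 0.936.
p = a·p₁ + b·p₂ ≈ (0.517, 0.275, -0.811); φ = arcsin(p_z) ≈ -54.18°, λ = atan2(p_y, p_x) ≈ 28.03°.

≈ (54°S, 28°E)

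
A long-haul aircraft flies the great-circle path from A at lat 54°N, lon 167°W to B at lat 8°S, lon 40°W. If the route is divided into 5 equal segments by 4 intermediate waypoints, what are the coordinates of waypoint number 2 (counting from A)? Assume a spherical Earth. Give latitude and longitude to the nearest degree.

From cos δ = sin φ₁ sin φ₂ + cos φ₁ cos φ₂ cos Δλ, the central angle is δ ≈ 2.052 rad (117.6°).
Interpolate at f = 2/5 with slerp weights a = sin((1−f)δ)/sin δ ≈ 1.064, b = sin(fδ)/sin δ ≈ 0.825.
p = a·p₁ + b·p₂ ≈ (0.017, -0.666, 0.746); φ = arcsin(p_z) ≈ 48.22°, λ = atan2(p_y, p_x) ≈ -88.54°.

≈ lat 48°N, lon 89°W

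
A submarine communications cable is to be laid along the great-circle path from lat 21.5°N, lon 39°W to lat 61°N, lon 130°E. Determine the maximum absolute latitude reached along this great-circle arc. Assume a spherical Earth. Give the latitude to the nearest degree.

The great circle lies in the plane with unit normal n̂ = (p₁ × p₂)/|p₁ × p₂|.
Here n̂_z ≈ +0.087; the vertex latitude is φ_max = arccos|n̂_z| ≈ 85.0°.
Check via Clairaut: cos φ_max = |cos φ₁| · sin C = cos(21.5°)·sin(5.3°) ≈ 0.087, again giving ≈ 85.0°.

≈ 85°N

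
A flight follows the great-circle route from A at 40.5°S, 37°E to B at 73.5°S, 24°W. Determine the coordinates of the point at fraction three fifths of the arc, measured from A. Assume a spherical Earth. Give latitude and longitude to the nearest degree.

≈ 63°S, 16°E

Write both endpoints as unit vectors p₁, p₂ with components (cos φ cos λ, cos φ sin λ, sin φ).
The central angle between the endpoints is δ = arccos(p₁·p₂) ≈ 0.756 rad (43.3°).
Interpolate at f = 3/5 with slerp weights a = sin((1−f)δ)/sin δ ≈ 0.434, b = sin(fδ)/sin δ ≈ 0.639.
p = a·p₁ + b·p₂ ≈ (0.429, 0.125, -0.894); φ = arcsin(p_z) ≈ -63.44°, λ = atan2(p_y, p_x) ≈ 16.22°.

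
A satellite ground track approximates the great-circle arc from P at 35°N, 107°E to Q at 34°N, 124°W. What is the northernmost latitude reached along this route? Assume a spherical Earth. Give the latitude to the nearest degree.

≈ 58°N

The great circle lies in the plane with unit normal n̂ = (p₁ × p₂)/|p₁ × p₂|.
Here n̂_z ≈ +0.531; the vertex latitude is φ_max = arccos|n̂_z| ≈ 57.9°.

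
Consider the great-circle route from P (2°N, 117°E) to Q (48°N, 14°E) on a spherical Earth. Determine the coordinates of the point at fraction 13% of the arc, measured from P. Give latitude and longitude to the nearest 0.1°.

≈ (11.5°N, 108.6°E)

Write both endpoints as unit vectors p₁, p₂ with components (cos φ cos λ, cos φ sin λ, sin φ).
The central angle between the endpoints is δ = arccos(p₁·p₂) ≈ 1.696 rad (97.2°).
Interpolate at f = 0.13 with slerp weights a = sin((1−f)δ)/sin δ ≈ 1.003, b = sin(fδ)/sin δ ≈ 0.220.
p = a·p₁ + b·p₂ ≈ (-0.312, 0.929, 0.199); φ = arcsin(p_z) ≈ 11.47°, λ = atan2(p_y, p_x) ≈ 108.57°.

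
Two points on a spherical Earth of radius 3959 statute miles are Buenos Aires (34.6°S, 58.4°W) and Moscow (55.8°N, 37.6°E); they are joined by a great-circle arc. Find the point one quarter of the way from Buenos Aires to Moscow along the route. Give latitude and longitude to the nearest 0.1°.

Write both endpoints as unit vectors p₁, p₂ with components (cos φ cos λ, cos φ sin λ, sin φ).
The central angle between the endpoints is δ = arccos(p₁·p₂) ≈ 2.115 rad (121.2°).
Interpolate at f = 1/4 with slerp weights a = sin((1−f)δ)/sin δ ≈ 1.169, b = sin(fδ)/sin δ ≈ 0.590.
p = a·p₁ + b·p₂ ≈ (0.767, -0.617, -0.176); φ = arcsin(p_z) ≈ -10.13°, λ = atan2(p_y, p_x) ≈ -38.83°.

≈ (10.1°S, 38.8°W)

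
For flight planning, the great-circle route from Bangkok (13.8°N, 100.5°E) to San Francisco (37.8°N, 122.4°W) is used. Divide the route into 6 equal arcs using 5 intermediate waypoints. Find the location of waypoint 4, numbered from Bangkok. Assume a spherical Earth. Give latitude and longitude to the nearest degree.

Convert each endpoint to a unit vector on the sphere (x = cos φ cos λ, y = cos φ sin λ, z = sin φ).
The central angle between the endpoints is δ = arccos(p₁·p₂) ≈ 2.000 rad (114.6°).
Interpolate at f = 4/6 with slerp weights a = sin((1−f)δ)/sin δ ≈ 0.680, b = sin(fδ)/sin δ ≈ 1.069.
p = a·p₁ + b·p₂ ≈ (-0.573, -0.064, 0.817); φ = arcsin(p_z) ≈ 54.81°, λ = atan2(p_y, p_x) ≈ -173.65°.

≈ 55°N, 174°W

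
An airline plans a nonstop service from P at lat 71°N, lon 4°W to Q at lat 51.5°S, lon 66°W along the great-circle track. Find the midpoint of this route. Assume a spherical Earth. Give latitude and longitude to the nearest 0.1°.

≈ lat 11.1°N, lon 45.7°W

From cos δ = sin φ₁ sin φ₂ + cos φ₁ cos φ₂ cos Δλ, the central angle is δ ≈ 2.272 rad (130.2°).
Interpolate at f = 1/2 with slerp weights a = sin((1−f)δ)/sin δ ≈ 1.186, b = sin(fδ)/sin δ ≈ 1.186.
p = a·p₁ + b·p₂ ≈ (0.686, -0.702, 0.193); φ = arcsin(p_z) ≈ 11.14°, λ = atan2(p_y, p_x) ≈ -45.66°.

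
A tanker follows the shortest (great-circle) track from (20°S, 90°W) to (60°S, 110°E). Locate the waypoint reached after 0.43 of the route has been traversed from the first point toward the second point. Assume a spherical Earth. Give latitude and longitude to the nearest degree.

≈ (61°S, 104°W)

The haversine formula gives a central angle δ ≈ 1.717 rad (98.4°) between the endpoints.
Interpolate at f = 0.43 with slerp weights a = sin((1−f)δ)/sin δ ≈ 0.839, b = sin(fδ)/sin δ ≈ 0.680.
p = a·p₁ + b·p₂ ≈ (-0.116, -0.468, -0.876); φ = arcsin(p_z) ≈ -61.14°, λ = atan2(p_y, p_x) ≈ -103.94°.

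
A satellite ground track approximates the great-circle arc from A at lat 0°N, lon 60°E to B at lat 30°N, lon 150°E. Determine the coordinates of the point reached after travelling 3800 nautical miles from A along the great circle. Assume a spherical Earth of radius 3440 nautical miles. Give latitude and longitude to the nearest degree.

From cos δ = sin φ₁ sin φ₂ + cos φ₁ cos φ₂ cos Δλ, the central angle is δ ≈ 1.571 rad (90.0°). The total great-circle distance is δ·R ≈ 1.571 × 3440 ≈ 5404 nmi, so the target fraction is f = 3800/5404 ≈ 0.703.
Interpolate at f ≈ 0.703 with slerp weights a = sin((1−f)δ)/sin δ ≈ 0.449, b = sin(fδ)/sin δ ≈ 0.893.
p = a·p₁ + b·p₂ ≈ (-0.445, 0.776, 0.447); φ = arcsin(p_z) ≈ 26.53°, λ = atan2(p_y, p_x) ≈ 119.85°.

≈ lat 27°N, lon 120°E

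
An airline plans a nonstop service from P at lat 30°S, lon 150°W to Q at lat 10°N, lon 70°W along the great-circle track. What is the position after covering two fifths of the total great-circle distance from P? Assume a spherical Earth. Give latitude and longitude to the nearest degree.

≈ lat 17°S, lon 115°W

The haversine formula gives a central angle δ ≈ 1.509 rad (86.5°) between the endpoints.
Interpolate at f = 2/5 with slerp weights a = sin((1−f)δ)/sin δ ≈ 0.788, b = sin(fδ)/sin δ ≈ 0.569.
p = a·p₁ + b·p₂ ≈ (-0.400, -0.868, -0.295); φ = arcsin(p_z) ≈ -17.18°, λ = atan2(p_y, p_x) ≈ -114.73°.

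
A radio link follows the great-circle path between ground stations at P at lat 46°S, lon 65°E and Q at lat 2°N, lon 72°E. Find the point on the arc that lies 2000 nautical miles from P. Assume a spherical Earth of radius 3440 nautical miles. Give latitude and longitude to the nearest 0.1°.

≈ lat 13.0°S, lon 70.3°E

From cos δ = sin φ₁ sin φ₂ + cos φ₁ cos φ₂ cos Δλ, the central angle is δ ≈ 0.845 rad (48.4°). The total great-circle distance is δ·R ≈ 0.845 × 3440 ≈ 2906 nmi, so the target fraction is f = 2000/2906 ≈ 0.688.
Interpolate at f ≈ 0.688 with slerp weights a = sin((1−f)δ)/sin δ ≈ 0.348, b = sin(fδ)/sin δ ≈ 0.734.
p = a·p₁ + b·p₂ ≈ (0.329, 0.917, -0.225); φ = arcsin(p_z) ≈ -12.99°, λ = atan2(p_y, p_x) ≈ 70.27°.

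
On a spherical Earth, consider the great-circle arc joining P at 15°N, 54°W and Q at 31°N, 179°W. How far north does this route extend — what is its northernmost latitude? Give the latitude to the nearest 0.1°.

≈ 43.8°N

The great circle lies in the plane with unit normal n̂ = (p₁ × p₂)/|p₁ × p₂|.
Here n̂_z ≈ -0.722; the vertex latitude is φ_max = arccos|n̂_z| ≈ 43.8°.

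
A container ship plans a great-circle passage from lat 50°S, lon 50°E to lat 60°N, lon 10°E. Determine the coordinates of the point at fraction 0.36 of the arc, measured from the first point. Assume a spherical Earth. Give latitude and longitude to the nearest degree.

Write both endpoints as unit vectors p₁, p₂ with components (cos φ cos λ, cos φ sin λ, sin φ).
The central angle between the endpoints is δ = arccos(p₁·p₂) ≈ 2.001 rad (114.7°).
Interpolate at f = 0.36 with slerp weights a = sin((1−f)δ)/sin δ ≈ 1.054, b = sin(fδ)/sin δ ≈ 0.726.
p = a·p₁ + b·p₂ ≈ (0.793, 0.582, -0.179); φ = arcsin(p_z) ≈ -10.31°, λ = atan2(p_y, p_x) ≈ 36.28°.

≈ lat 10°S, lon 36°E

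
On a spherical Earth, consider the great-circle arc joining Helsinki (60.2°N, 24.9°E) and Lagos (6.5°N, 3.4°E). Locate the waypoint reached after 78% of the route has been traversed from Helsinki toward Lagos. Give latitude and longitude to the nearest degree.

≈ (19°N, 6°E)

Write both endpoints as unit vectors p₁, p₂ with components (cos φ cos λ, cos φ sin λ, sin φ).
The central angle between the endpoints is δ = arccos(p₁·p₂) ≈ 0.979 rad (56.1°).
Interpolate at f = 0.78 with slerp weights a = sin((1−f)δ)/sin δ ≈ 0.258, b = sin(fδ)/sin δ ≈ 0.833.
p = a·p₁ + b·p₂ ≈ (0.943, 0.103, 0.318); φ = arcsin(p_z) ≈ 18.53°, λ = atan2(p_y, p_x) ≈ 6.24°.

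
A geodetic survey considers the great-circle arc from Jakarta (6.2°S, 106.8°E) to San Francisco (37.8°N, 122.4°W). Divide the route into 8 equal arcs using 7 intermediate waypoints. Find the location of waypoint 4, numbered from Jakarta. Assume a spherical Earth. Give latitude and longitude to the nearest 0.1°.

Convert each endpoint to a unit vector on the sphere (x = cos φ cos λ, y = cos φ sin λ, z = sin φ).
The central angle between the endpoints is δ = arccos(p₁·p₂) ≈ 2.189 rad (125.4°).
Interpolate at f = 4/8 with slerp weights a = sin((1−f)δ)/sin δ ≈ 1.090, b = sin(fδ)/sin δ ≈ 1.090.
p = a·p₁ + b·p₂ ≈ (-0.775, 0.310, 0.551); φ = arcsin(p_z) ≈ 33.41°, λ = atan2(p_y, p_x) ≈ 158.18°.

≈ 33.4°N, 158.2°E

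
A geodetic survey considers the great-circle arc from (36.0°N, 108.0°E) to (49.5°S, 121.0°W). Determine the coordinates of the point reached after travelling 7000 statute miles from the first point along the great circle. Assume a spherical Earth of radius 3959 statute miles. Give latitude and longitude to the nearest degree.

Convert each endpoint to a unit vector on the sphere (x = cos φ cos λ, y = cos φ sin λ, z = sin φ).
The central angle between the endpoints is δ = arccos(p₁·p₂) ≈ 2.484 rad (142.3°). The total great-circle distance is δ·R ≈ 2.484 × 3959 ≈ 9835 mi, so the target fraction is f = 7000/9835 ≈ 0.712.
Interpolate at f ≈ 0.712 with slerp weights a = sin((1−f)δ)/sin δ ≈ 1.075, b = sin(fδ)/sin δ ≈ 1.605.
p = a·p₁ + b·p₂ ≈ (-0.805, -0.067, -0.589); φ = arcsin(p_z) ≈ -36.07°, λ = atan2(p_y, p_x) ≈ -175.27°.

≈ (36°S, 175°W)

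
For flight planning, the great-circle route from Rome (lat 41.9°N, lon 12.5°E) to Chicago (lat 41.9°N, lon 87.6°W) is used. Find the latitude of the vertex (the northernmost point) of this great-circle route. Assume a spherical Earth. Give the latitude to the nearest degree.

≈ 54°N

The great circle lies in the plane with unit normal n̂ = (p₁ × p₂)/|p₁ × p₂|.
Here n̂_z ≈ -0.582; the vertex latitude is φ_max = arccos|n̂_z| ≈ 54.4°.
Check via Clairaut: cos φ_max = |cos φ₁| · sin C = cos(41.9°)·sin(51.4°) ≈ 0.582, again giving ≈ 54.4°.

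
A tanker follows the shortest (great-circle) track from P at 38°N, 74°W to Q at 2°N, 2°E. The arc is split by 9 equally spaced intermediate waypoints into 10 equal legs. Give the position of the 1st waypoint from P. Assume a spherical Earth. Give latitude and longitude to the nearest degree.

Write both endpoints as unit vectors p₁, p₂ with components (cos φ cos λ, cos φ sin λ, sin φ).
The central angle between the endpoints is δ = arccos(p₁·p₂) ≈ 1.357 rad (77.8°).
Interpolate at f = 1/10 with slerp weights a = sin((1−f)δ)/sin δ ≈ 0.961, b = sin(fδ)/sin δ ≈ 0.138.
p = a·p₁ + b·p₂ ≈ (0.347, -0.723, 0.597); φ = arcsin(p_z) ≈ 36.64°, λ = atan2(p_y, p_x) ≈ -64.37°.

≈ 37°N, 64°W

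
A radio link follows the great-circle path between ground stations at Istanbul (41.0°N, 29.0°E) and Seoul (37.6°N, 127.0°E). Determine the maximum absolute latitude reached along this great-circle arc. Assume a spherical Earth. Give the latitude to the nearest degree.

The great circle lies in the plane with unit normal n̂ = (p₁ × p₂)/|p₁ × p₂|.
Here n̂_z ≈ +0.624; the vertex latitude is φ_max = arccos|n̂_z| ≈ 51.4°.
Check via Clairaut: cos φ_max = |cos φ₁| · sin C = cos(41.0°)·sin(55.8°) ≈ 0.624, again giving ≈ 51.4°.

≈ 51°N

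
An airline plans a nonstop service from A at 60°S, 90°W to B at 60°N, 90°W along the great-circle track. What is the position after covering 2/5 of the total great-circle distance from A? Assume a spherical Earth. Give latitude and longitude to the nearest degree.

From cos δ = sin φ₁ sin φ₂ + cos φ₁ cos φ₂ cos Δλ, the central angle is δ ≈ 2.094 rad (120.0°).
Interpolate at f = 2/5 with slerp weights a = sin((1−f)δ)/sin δ ≈ 1.098, b = sin(fδ)/sin δ ≈ 0.858.
p = a·p₁ + b·p₂ ≈ (0.000, -0.978, -0.208); φ = arcsin(p_z) ≈ -12.00°, λ = atan2(p_y, p_x) ≈ -90.00°.

≈ 12°S, 90°W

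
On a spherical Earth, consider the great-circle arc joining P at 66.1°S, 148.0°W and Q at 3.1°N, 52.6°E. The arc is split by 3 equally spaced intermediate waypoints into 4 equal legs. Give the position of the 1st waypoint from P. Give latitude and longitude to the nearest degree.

Write both endpoints as unit vectors p₁, p₂ with components (cos φ cos λ, cos φ sin λ, sin φ).
The central angle between the endpoints is δ = arccos(p₁·p₂) ≈ 2.013 rad (115.3°).
Interpolate at f = 1/4 with slerp weights a = sin((1−f)δ)/sin δ ≈ 1.104, b = sin(fδ)/sin δ ≈ 0.534.
p = a·p₁ + b·p₂ ≈ (-0.056, 0.186, -0.981); φ = arcsin(p_z) ≈ -78.79°, λ = atan2(p_y, p_x) ≈ 106.68°.

≈ 79°S, 107°E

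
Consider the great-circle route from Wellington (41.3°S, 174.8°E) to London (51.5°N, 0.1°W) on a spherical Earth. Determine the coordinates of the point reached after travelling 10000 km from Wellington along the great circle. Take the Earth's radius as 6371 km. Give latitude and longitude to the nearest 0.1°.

≈ 45.8°N, 149.7°E

From cos δ = sin φ₁ sin φ₂ + cos φ₁ cos φ₂ cos Δλ, the central angle is δ ≈ 2.953 rad (169.2°). The total great-circle distance is δ·R ≈ 2.953 × 6371 ≈ 18816 km, so the target fraction is f = 10000/18816 ≈ 0.531.
Interpolate at f ≈ 0.531 with slerp weights a = sin((1−f)δ)/sin δ ≈ 5.252, b = sin(fδ)/sin δ ≈ 5.345.
p = a·p₁ + b·p₂ ≈ (-0.602, 0.352, 0.717); φ = arcsin(p_z) ≈ 45.80°, λ = atan2(p_y, p_x) ≈ 149.70°.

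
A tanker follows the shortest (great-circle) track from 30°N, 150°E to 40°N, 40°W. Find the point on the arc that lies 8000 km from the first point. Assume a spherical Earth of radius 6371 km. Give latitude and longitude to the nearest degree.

Write both endpoints as unit vectors p₁, p₂ with components (cos φ cos λ, cos φ sin λ, sin φ).
The central angle between the endpoints is δ = arccos(p₁·p₂) ≈ 1.909 rad (109.4°). The total great-circle distance is δ·R ≈ 1.909 × 6371 ≈ 12163 km, so the target fraction is f = 8000/12163 ≈ 0.658.
Interpolate at f ≈ 0.658 with slerp weights a = sin((1−f)δ)/sin δ ≈ 0.644, b = sin(fδ)/sin δ ≈ 1.008.
p = a·p₁ + b·p₂ ≈ (0.108, -0.217, 0.970); φ = arcsin(p_z) ≈ 75.96°, λ = atan2(p_y, p_x) ≈ -63.54°.

≈ 76°N, 64°W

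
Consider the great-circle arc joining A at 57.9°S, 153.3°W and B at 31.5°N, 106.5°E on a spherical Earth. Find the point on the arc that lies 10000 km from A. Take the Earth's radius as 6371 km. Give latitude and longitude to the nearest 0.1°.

≈ 5.3°N, 125.3°E

Write both endpoints as unit vectors p₁, p₂ with components (cos φ cos λ, cos φ sin λ, sin φ).
The central angle between the endpoints is δ = arccos(p₁·p₂) ≈ 2.121 rad (121.5°). The total great-circle distance is δ·R ≈ 2.121 × 6371 ≈ 13513 km, so the target fraction is f = 10000/13513 ≈ 0.740.
Interpolate at f ≈ 0.740 with slerp weights a = sin((1−f)δ)/sin δ ≈ 0.615, b = sin(fδ)/sin δ ≈ 1.173.
p = a·p₁ + b·p₂ ≈ (-0.576, 0.812, 0.092); φ = arcsin(p_z) ≈ 5.30°, λ = atan2(p_y, p_x) ≈ 125.33°.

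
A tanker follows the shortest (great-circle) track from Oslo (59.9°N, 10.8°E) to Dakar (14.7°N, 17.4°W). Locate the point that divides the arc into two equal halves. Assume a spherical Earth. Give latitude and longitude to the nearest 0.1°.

Convert each endpoint to a unit vector on the sphere (x = cos φ cos λ, y = cos φ sin λ, z = sin φ).
The central angle between the endpoints is δ = arccos(p₁·p₂) ≈ 0.867 rad (49.7°).
Interpolate at f = 1/2 with slerp weights a = sin((1−f)δ)/sin δ ≈ 0.551, b = sin(fδ)/sin δ ≈ 0.551.
p = a·p₁ + b·p₂ ≈ (0.780, -0.108, 0.616); φ = arcsin(p_z) ≈ 38.06°, λ = atan2(p_y, p_x) ≈ -7.85°.

≈ 38.1°N, 7.9°W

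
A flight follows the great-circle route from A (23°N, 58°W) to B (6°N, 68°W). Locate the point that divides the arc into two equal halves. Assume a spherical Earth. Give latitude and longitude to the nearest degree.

From cos δ = sin φ₁ sin φ₂ + cos φ₁ cos φ₂ cos Δλ, the central angle is δ ≈ 0.341 rad (19.5°).
Interpolate at f = 1/2 with slerp weights a = sin((1−f)δ)/sin δ ≈ 0.507, b = sin(fδ)/sin δ ≈ 0.507.
p = a·p₁ + b·p₂ ≈ (0.437, -0.864, 0.251); φ = arcsin(p_z) ≈ 14.55°, λ = atan2(p_y, p_x) ≈ -63.19°.

≈ (15°N, 63°W)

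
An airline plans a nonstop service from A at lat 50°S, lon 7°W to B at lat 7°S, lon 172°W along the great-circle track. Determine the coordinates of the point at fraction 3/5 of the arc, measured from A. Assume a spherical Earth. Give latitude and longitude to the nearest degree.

Write both endpoints as unit vectors p₁, p₂ with components (cos φ cos λ, cos φ sin λ, sin φ).
The central angle between the endpoints is δ = arccos(p₁·p₂) ≈ 2.121 rad (121.5°).
Interpolate at f = 3/5 with slerp weights a = sin((1−f)δ)/sin δ ≈ 0.880, b = sin(fδ)/sin δ ≈ 1.121.
p = a·p₁ + b·p₂ ≈ (-0.541, -0.224, -0.811); φ = arcsin(p_z) ≈ -54.18°, λ = atan2(p_y, p_x) ≈ -157.51°.

≈ lat 54°S, lon 158°W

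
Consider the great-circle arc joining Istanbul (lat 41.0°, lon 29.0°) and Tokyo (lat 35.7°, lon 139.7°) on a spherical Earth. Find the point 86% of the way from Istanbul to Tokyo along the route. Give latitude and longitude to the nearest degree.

≈ lat 43°, lon 129°

Write both endpoints as unit vectors p₁, p₂ with components (cos φ cos λ, cos φ sin λ, sin φ).
The central angle between the endpoints is δ = arccos(p₁·p₂) ≈ 1.404 rad (80.4°).
Interpolate at f = 0.86 with slerp weights a = sin((1−f)δ)/sin δ ≈ 0.198, b = sin(fδ)/sin δ ≈ 0.948.
p = a·p₁ + b·p₂ ≈ (-0.456, 0.570, 0.683); φ = arcsin(p_z) ≈ 43.08°, λ = atan2(p_y, p_x) ≈ 128.67°.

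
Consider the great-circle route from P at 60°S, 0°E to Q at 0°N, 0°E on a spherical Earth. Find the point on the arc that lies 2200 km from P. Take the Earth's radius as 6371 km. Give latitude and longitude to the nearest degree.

≈ 40°S, 0°E

Convert each endpoint to a unit vector on the sphere (x = cos φ cos λ, y = cos φ sin λ, z = sin φ).
The central angle between the endpoints is δ = arccos(p₁·p₂) ≈ 1.047 rad (60.0°). The total great-circle distance is δ·R ≈ 1.047 × 6371 ≈ 6672 km, so the target fraction is f = 2200/6672 ≈ 0.330.
Interpolate at f ≈ 0.330 with slerp weights a = sin((1−f)δ)/sin δ ≈ 0.746, b = sin(fδ)/sin δ ≈ 0.391.
p = a·p₁ + b·p₂ ≈ (0.764, 0.000, -0.646); φ = arcsin(p_z) ≈ -40.21°, λ = atan2(p_y, p_x) ≈ 0.00°.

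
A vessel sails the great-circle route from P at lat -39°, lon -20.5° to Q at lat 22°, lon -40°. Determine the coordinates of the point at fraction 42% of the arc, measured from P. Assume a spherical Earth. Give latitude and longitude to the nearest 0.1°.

Write both endpoints as unit vectors p₁, p₂ with components (cos φ cos λ, cos φ sin λ, sin φ).
The central angle between the endpoints is δ = arccos(p₁·p₂) ≈ 1.111 rad (63.7°).
Interpolate at f = 0.42 with slerp weights a = sin((1−f)δ)/sin δ ≈ 0.670, b = sin(fδ)/sin δ ≈ 0.502.
p = a·p₁ + b·p₂ ≈ (0.845, -0.482, -0.234); φ = arcsin(p_z) ≈ -13.52°, λ = atan2(p_y, p_x) ≈ -29.70°.

≈ lat -13.5°, lon -29.7°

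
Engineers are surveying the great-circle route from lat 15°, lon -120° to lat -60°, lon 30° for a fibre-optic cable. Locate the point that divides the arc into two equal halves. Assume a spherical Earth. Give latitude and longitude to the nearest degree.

Write both endpoints as unit vectors p₁, p₂ with components (cos φ cos λ, cos φ sin λ, sin φ).
The central angle between the endpoints is δ = arccos(p₁·p₂) ≈ 2.268 rad (130.0°).
Interpolate at f = 1/2 with slerp weights a = sin((1−f)δ)/sin δ ≈ 1.182, b = sin(fδ)/sin δ ≈ 1.182.
p = a·p₁ + b·p₂ ≈ (-0.059, -0.694, -0.718); φ = arcsin(p_z) ≈ -45.89°, λ = atan2(p_y, p_x) ≈ -94.87°.

≈ lat -46°, lon -95°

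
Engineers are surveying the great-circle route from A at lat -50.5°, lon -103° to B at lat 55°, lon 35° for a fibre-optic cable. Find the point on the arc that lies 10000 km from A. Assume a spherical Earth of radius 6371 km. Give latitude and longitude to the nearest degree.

≈ lat 16°, lon -34°

Convert each endpoint to a unit vector on the sphere (x = cos φ cos λ, y = cos φ sin λ, z = sin φ).
The central angle between the endpoints is δ = arccos(p₁·p₂) ≈ 2.698 rad (154.6°). The total great-circle distance is δ·R ≈ 2.698 × 6371 ≈ 17189 km, so the target fraction is f = 10000/17189 ≈ 0.582.
Interpolate at f ≈ 0.582 with slerp weights a = sin((1−f)δ)/sin δ ≈ 2.106, b = sin(fδ)/sin δ ≈ 2.330.
p = a·p₁ + b·p₂ ≈ (0.793, -0.538, 0.284); φ = arcsin(p_z) ≈ 16.49°, λ = atan2(p_y, p_x) ≈ -34.16°.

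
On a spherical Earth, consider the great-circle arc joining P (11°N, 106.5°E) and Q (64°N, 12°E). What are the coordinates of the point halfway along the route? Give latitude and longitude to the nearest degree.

From cos δ = sin φ₁ sin φ₂ + cos φ₁ cos φ₂ cos Δλ, the central angle is δ ≈ 1.433 rad (82.1°).
Interpolate at f = 1/2 with slerp weights a = sin((1−f)δ)/sin δ ≈ 0.663, b = sin(fδ)/sin δ ≈ 0.663.
p = a·p₁ + b·p₂ ≈ (0.099, 0.684, 0.722); φ = arcsin(p_z) ≈ 46.25°, λ = atan2(p_y, p_x) ≈ 81.73°.

≈ (46°N, 82°E)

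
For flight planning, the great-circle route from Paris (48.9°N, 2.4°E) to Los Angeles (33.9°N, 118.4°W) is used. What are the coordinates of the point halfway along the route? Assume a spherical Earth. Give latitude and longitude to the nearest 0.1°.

≈ 60.2°N, 69.5°W

From cos δ = sin φ₁ sin φ₂ + cos φ₁ cos φ₂ cos Δλ, the central angle is δ ≈ 1.429 rad (81.9°).
Interpolate at f = 1/2 with slerp weights a = sin((1−f)δ)/sin δ ≈ 0.662, b = sin(fδ)/sin δ ≈ 0.662.
p = a·p₁ + b·p₂ ≈ (0.173, -0.465, 0.868); φ = arcsin(p_z) ≈ 60.24°, λ = atan2(p_y, p_x) ≈ -69.55°.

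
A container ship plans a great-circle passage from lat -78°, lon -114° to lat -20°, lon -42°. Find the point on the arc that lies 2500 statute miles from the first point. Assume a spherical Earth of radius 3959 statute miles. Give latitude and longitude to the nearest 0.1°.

≈ lat -49.6°, lon -51.7°

From cos δ = sin φ₁ sin φ₂ + cos φ₁ cos φ₂ cos Δλ, the central angle is δ ≈ 1.165 rad (66.7°). The total great-circle distance is δ·R ≈ 1.165 × 3959 ≈ 4612 mi, so the target fraction is f = 2500/4612 ≈ 0.542.
Interpolate at f ≈ 0.542 with slerp weights a = sin((1−f)δ)/sin δ ≈ 0.553, b = sin(fδ)/sin δ ≈ 0.643.
p = a·p₁ + b·p₂ ≈ (0.402, -0.509, -0.761); φ = arcsin(p_z) ≈ -49.56°, λ = atan2(p_y, p_x) ≈ -51.71°.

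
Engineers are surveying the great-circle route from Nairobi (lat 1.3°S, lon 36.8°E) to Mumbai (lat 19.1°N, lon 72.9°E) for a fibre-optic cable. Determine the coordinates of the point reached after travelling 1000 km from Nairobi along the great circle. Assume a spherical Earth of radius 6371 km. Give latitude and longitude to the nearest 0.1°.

From cos δ = sin φ₁ sin φ₂ + cos φ₁ cos φ₂ cos Δλ, the central angle is δ ≈ 0.714 rad (40.9°). The total great-circle distance is δ·R ≈ 0.714 × 6371 ≈ 4548 km, so the target fraction is f = 1000/4548 ≈ 0.220.
Interpolate at f ≈ 0.220 with slerp weights a = sin((1−f)δ)/sin δ ≈ 0.807, b = sin(fδ)/sin δ ≈ 0.239.
p = a·p₁ + b·p₂ ≈ (0.713, 0.699, 0.060); φ = arcsin(p_z) ≈ 3.43°, λ = atan2(p_y, p_x) ≈ 44.45°.

≈ lat 3.4°N, lon 44.5°E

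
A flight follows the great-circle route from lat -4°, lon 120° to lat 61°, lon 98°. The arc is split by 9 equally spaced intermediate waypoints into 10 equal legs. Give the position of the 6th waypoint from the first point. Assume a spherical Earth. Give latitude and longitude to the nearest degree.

Convert each endpoint to a unit vector on the sphere (x = cos φ cos λ, y = cos φ sin λ, z = sin φ).
The central angle between the endpoints is δ = arccos(p₁·p₂) ≈ 1.173 rad (67.2°).
Interpolate at f = 6/10 with slerp weights a = sin((1−f)δ)/sin δ ≈ 0.490, b = sin(fδ)/sin δ ≈ 0.702.
p = a·p₁ + b·p₂ ≈ (-0.292, 0.761, 0.580); φ = arcsin(p_z) ≈ 35.43°, λ = atan2(p_y, p_x) ≈ 111.00°.

≈ lat 35°, lon 111°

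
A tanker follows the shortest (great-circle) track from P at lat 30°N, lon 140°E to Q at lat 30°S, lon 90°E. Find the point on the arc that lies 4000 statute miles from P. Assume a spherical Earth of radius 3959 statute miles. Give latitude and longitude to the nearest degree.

≈ lat 16°S, lon 103°E

From cos δ = sin φ₁ sin φ₂ + cos φ₁ cos φ₂ cos Δλ, the central angle is δ ≈ 1.337 rad (76.6°). The total great-circle distance is δ·R ≈ 1.337 × 3959 ≈ 5291 mi, so the target fraction is f = 4000/5291 ≈ 0.756.
Interpolate at f ≈ 0.756 with slerp weights a = sin((1−f)δ)/sin δ ≈ 0.329, b = sin(fδ)/sin δ ≈ 0.871.
p = a·p₁ + b·p₂ ≈ (-0.219, 0.938, -0.271); φ = arcsin(p_z) ≈ -15.70°, λ = atan2(p_y, p_x) ≈ 103.12°.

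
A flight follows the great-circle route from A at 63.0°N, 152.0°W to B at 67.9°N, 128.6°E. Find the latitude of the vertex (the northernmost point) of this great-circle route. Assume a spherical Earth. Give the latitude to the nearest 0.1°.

The great circle lies in the plane with unit normal n̂ = (p₁ × p₂)/|p₁ × p₂|.
Here n̂_z ≈ -0.326; the vertex latitude is φ_max = arccos|n̂_z| ≈ 71.0°.
Check via Clairaut: cos φ_max = |cos φ₁| · sin C = cos(63.0°)·sin(45.9°) ≈ 0.326, again giving ≈ 71.0°.

≈ 71.0°N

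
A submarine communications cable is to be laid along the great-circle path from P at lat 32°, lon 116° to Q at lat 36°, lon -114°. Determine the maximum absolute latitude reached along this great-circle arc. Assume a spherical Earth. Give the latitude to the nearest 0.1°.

The great circle lies in the plane with unit normal n̂ = (p₁ × p₂)/|p₁ × p₂|.
Here n̂_z ≈ +0.530; the vertex latitude is φ_max = arccos|n̂_z| ≈ 58.0°.

≈ 58.0°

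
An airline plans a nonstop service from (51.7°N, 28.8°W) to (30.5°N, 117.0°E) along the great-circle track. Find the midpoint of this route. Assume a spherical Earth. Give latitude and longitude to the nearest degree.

Convert each endpoint to a unit vector on the sphere (x = cos φ cos λ, y = cos φ sin λ, z = sin φ).
The central angle between the endpoints is δ = arccos(p₁·p₂) ≈ 1.614 rad (92.5°).
Interpolate at f = 1/2 with slerp weights a = sin((1−f)δ)/sin δ ≈ 0.723, b = sin(fδ)/sin δ ≈ 0.723.
p = a·p₁ + b·p₂ ≈ (0.110, 0.339, 0.934); φ = arcsin(p_z) ≈ 69.11°, λ = atan2(p_y, p_x) ≈ 72.05°.

≈ (69°N, 72°E)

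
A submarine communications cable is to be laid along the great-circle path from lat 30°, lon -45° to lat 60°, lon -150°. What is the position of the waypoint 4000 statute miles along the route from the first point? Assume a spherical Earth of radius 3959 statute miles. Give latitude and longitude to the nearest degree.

Convert each endpoint to a unit vector on the sphere (x = cos φ cos λ, y = cos φ sin λ, z = sin φ).
The central angle between the endpoints is δ = arccos(p₁·p₂) ≈ 1.244 rad (71.3°). The total great-circle distance is δ·R ≈ 1.244 × 3959 ≈ 4925 mi, so the target fraction is f = 4000/4925 ≈ 0.812.
Interpolate at f ≈ 0.812 with slerp weights a = sin((1−f)δ)/sin δ ≈ 0.245, b = sin(fδ)/sin δ ≈ 0.894.
p = a·p₁ + b·p₂ ≈ (-0.238, -0.373, 0.897); φ = arcsin(p_z) ≈ 63.74°, λ = atan2(p_y, p_x) ≈ -122.46°.

≈ lat 64°, lon -122°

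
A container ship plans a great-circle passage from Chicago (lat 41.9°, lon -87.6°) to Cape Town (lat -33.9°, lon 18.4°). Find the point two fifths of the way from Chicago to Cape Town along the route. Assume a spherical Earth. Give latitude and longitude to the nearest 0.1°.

≈ lat 15.1°, lon -39.5°

From cos δ = sin φ₁ sin φ₂ + cos φ₁ cos φ₂ cos Δλ, the central angle is δ ≈ 2.145 rad (122.9°).
Interpolate at f = 2/5 with slerp weights a = sin((1−f)δ)/sin δ ≈ 1.143, b = sin(fδ)/sin δ ≈ 0.901.
p = a·p₁ + b·p₂ ≈ (0.745, -0.614, 0.261); φ = arcsin(p_z) ≈ 15.13°, λ = atan2(p_y, p_x) ≈ -39.50°.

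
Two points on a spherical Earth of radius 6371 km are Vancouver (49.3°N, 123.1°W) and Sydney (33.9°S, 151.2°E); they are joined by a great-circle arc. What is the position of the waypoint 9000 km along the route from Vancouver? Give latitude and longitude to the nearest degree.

≈ (10°S, 173°E)

Write both endpoints as unit vectors p₁, p₂ with components (cos φ cos λ, cos φ sin λ, sin φ).
The central angle between the endpoints is δ = arccos(p₁·p₂) ≈ 1.963 rad (112.5°). The total great-circle distance is δ·R ≈ 1.963 × 6371 ≈ 12507 km, so the target fraction is f = 9000/12507 ≈ 0.720.
Interpolate at f ≈ 0.720 with slerp weights a = sin((1−f)δ)/sin δ ≈ 0.566, b = sin(fδ)/sin δ ≈ 1.069.
p = a·p₁ + b·p₂ ≈ (-0.979, 0.118, -0.167); φ = arcsin(p_z) ≈ -9.61°, λ = atan2(p_y, p_x) ≈ 173.12°.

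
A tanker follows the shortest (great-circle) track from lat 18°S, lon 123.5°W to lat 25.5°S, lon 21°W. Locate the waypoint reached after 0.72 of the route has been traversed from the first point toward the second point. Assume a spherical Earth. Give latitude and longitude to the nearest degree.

The haversine formula gives a central angle δ ≈ 1.624 rad (93.0°) between the endpoints.
Interpolate at f = 0.72 with slerp weights a = sin((1−f)δ)/sin δ ≈ 0.440, b = sin(fδ)/sin δ ≈ 0.922.
p = a·p₁ + b·p₂ ≈ (0.546, -0.647, -0.533); φ = arcsin(p_z) ≈ -32.18°, λ = atan2(p_y, p_x) ≈ -49.84°.

≈ lat 32°S, lon 50°W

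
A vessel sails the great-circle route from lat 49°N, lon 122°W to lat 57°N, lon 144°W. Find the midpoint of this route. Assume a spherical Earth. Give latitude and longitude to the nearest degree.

Convert each endpoint to a unit vector on the sphere (x = cos φ cos λ, y = cos φ sin λ, z = sin φ).
The central angle between the endpoints is δ = arccos(p₁·p₂) ≈ 0.268 rad (15.4°).
Interpolate at f = 1/2 with slerp weights a = sin((1−f)δ)/sin δ ≈ 0.505, b = sin(fδ)/sin δ ≈ 0.505.
p = a·p₁ + b·p₂ ≈ (-0.398, -0.442, 0.804); φ = arcsin(p_z) ≈ 53.50°, λ = atan2(p_y, p_x) ≈ -131.97°.

≈ lat 54°N, lon 132°W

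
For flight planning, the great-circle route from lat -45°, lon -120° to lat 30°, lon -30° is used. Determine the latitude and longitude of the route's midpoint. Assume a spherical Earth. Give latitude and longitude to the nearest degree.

≈ lat -10°, lon -69°

From cos δ = sin φ₁ sin φ₂ + cos φ₁ cos φ₂ cos Δλ, the central angle is δ ≈ 1.932 rad (110.7°).
Interpolate at f = 1/2 with slerp weights a = sin((1−f)δ)/sin δ ≈ 0.879, b = sin(fδ)/sin δ ≈ 0.879.
p = a·p₁ + b·p₂ ≈ (0.349, -0.919, -0.182); φ = arcsin(p_z) ≈ -10.49°, λ = atan2(p_y, p_x) ≈ -69.23°.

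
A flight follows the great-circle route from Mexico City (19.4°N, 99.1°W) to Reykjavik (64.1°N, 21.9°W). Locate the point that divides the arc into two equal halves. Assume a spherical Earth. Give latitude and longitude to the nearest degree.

The haversine formula gives a central angle δ ≈ 1.170 rad (67.0°) between the endpoints.
Interpolate at f = 1/2 with slerp weights a = sin((1−f)δ)/sin δ ≈ 0.600, b = sin(fδ)/sin δ ≈ 0.600.
p = a·p₁ + b·p₂ ≈ (0.154, -0.656, 0.739); φ = arcsin(p_z) ≈ 47.62°, λ = atan2(p_y, p_x) ≈ -76.83°.

≈ (48°N, 77°W)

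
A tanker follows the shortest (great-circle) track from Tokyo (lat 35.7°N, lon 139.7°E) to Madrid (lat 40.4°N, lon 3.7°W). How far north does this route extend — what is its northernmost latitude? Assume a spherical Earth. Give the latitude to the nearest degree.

The great circle lies in the plane with unit normal n̂ = (p₁ × p₂)/|p₁ × p₂|.
Here n̂_z ≈ -0.371; the vertex latitude is φ_max = arccos|n̂_z| ≈ 68.2°.
Check via Clairaut: cos φ_max = |cos φ₁| · sin C = cos(35.7°)·sin(27.2°) ≈ 0.371, again giving ≈ 68.2°.

≈ 68°N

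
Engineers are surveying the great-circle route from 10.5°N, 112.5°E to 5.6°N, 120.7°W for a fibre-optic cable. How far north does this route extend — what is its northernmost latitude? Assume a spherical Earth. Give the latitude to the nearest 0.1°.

The great circle lies in the plane with unit normal n̂ = (p₁ × p₂)/|p₁ × p₂|.
Here n̂_z ≈ +0.952; the vertex latitude is φ_max = arccos|n̂_z| ≈ 17.8°.

≈ 17.8°N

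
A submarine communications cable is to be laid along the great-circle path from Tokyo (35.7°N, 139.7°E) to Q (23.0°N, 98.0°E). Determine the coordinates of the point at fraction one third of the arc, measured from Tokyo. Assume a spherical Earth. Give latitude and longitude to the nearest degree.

≈ (33°N, 125°E)

Convert each endpoint to a unit vector on the sphere (x = cos φ cos λ, y = cos φ sin λ, z = sin φ).
The central angle between the endpoints is δ = arccos(p₁·p₂) ≈ 0.666 rad (38.2°).
Interpolate at f = 1/3 with slerp weights a = sin((1−f)δ)/sin δ ≈ 0.695, b = sin(fδ)/sin δ ≈ 0.356.
p = a·p₁ + b·p₂ ≈ (-0.476, 0.690, 0.545); φ = arcsin(p_z) ≈ 33.02°, λ = atan2(p_y, p_x) ≈ 124.61°.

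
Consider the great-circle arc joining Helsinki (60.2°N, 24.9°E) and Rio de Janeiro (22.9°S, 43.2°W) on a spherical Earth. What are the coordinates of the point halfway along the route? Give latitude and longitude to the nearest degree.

≈ 22°N, 21°W

Convert each endpoint to a unit vector on the sphere (x = cos φ cos λ, y = cos φ sin λ, z = sin φ).
The central angle between the endpoints is δ = arccos(p₁·p₂) ≈ 1.738 rad (99.6°).
Interpolate at f = 1/2 with slerp weights a = sin((1−f)δ)/sin δ ≈ 0.775, b = sin(fδ)/sin δ ≈ 0.775.
p = a·p₁ + b·p₂ ≈ (0.869, -0.326, 0.371); φ = arcsin(p_z) ≈ 21.77°, λ = atan2(p_y, p_x) ≈ -20.58°.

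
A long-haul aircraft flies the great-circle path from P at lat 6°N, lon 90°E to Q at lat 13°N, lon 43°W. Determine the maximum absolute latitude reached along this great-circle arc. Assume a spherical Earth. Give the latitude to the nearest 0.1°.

≈ 23.1°N

The great circle lies in the plane with unit normal n̂ = (p₁ × p₂)/|p₁ × p₂|.
Here n̂_z ≈ -0.920; the vertex latitude is φ_max = arccos|n̂_z| ≈ 23.1°.
Check via Clairaut: cos φ_max = |cos φ₁| · sin C = cos(6.0°)·sin(67.6°) ≈ 0.920, again giving ≈ 23.1°.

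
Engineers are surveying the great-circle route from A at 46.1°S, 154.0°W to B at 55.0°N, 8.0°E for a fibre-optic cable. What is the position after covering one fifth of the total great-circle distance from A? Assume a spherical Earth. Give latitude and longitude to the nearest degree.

Convert each endpoint to a unit vector on the sphere (x = cos φ cos λ, y = cos φ sin λ, z = sin φ).
The central angle between the endpoints is δ = arccos(p₁·p₂) ≈ 2.890 rad (165.6°).
Interpolate at f = 1/5 with slerp weights a = sin((1−f)δ)/sin δ ≈ 2.962, b = sin(fδ)/sin δ ≈ 2.194.
p = a·p₁ + b·p₂ ≈ (-0.600, -0.725, -0.337); φ = arcsin(p_z) ≈ -19.72°, λ = atan2(p_y, p_x) ≈ -129.60°.

≈ 20°S, 130°W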